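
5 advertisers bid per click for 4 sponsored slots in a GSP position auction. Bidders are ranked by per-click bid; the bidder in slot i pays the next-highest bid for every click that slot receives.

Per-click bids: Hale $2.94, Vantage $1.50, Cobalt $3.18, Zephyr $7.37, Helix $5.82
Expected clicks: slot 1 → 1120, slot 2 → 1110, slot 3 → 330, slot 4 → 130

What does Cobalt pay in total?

Cobalt pays $970.20

Sorting advertisers: $7.37 (Zephyr) > $5.82 (Helix) > $3.18 (Cobalt) > $2.94 (Hale) > $1.50 (Vantage)
Cobalt holds slot 3 → pays next bid $2.94 × 330 clicks = $970.20.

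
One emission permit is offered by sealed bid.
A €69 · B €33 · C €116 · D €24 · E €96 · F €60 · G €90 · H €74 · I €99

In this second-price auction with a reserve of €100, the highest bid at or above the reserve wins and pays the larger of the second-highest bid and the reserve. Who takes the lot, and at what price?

C pays €100

Second-price auction with a reserve of €100: the highest bid at or above the reserve wins and pays the larger of the second-highest bid and the reserve.
Bids ranked: 116 (C) > 99 (I) > 96 (E) > 90 (G) > 74 (H) > 69 (A) > …
C has the top bid at or above the reserve (€116).
Second-highest bid €99 is below the reserve €100, so the reserve binds → payment €100.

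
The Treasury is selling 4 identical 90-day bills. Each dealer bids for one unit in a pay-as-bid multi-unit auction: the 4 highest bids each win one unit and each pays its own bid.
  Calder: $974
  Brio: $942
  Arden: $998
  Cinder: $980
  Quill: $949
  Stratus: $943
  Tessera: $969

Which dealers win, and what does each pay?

Arden $998, Cinder $980, Calder $974, Tessera $969

Ordering the bids: 998 (Arden), 980 (Cinder), 974 (Calder), 969 (Tessera), 949 (Quill), 943 (Stratus), …
The 4 highest are Arden, Cinder, Calder, Tessera.
Each winner pays its own bid: Arden $998, Cinder $980, Calder $974, Tessera $969.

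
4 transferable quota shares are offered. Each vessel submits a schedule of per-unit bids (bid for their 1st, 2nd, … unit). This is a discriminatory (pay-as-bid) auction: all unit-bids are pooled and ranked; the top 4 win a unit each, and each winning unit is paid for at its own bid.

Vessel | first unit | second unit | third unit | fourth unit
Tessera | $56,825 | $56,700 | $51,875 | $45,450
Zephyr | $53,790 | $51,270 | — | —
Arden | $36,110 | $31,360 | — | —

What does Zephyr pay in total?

Merging the schedules and taking the best 4: 56,825 (Tessera-1), 56,700 (Tessera-2), 53,790 (Zephyr-1), 51,875 (Tessera-3)
Next rejected bid: $51,270 (not a price — pay-as-bid).
Zephyr's winning unit-bids: 53,790 = $53,790.

Zephyr pays $53,790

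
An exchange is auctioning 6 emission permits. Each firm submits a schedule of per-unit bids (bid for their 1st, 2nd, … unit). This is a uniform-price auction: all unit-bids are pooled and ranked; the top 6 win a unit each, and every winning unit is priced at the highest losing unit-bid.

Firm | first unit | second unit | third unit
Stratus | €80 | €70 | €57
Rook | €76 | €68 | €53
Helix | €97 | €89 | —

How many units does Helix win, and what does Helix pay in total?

Helix: 2 units, pays €114

Merging the schedules and taking the best 6: 97 (Helix-1), 89 (Helix-2), 80 (Stratus-1), 76 (Rook-1), 70 (Stratus-2), 68 (Rook-2)
Highest rejected unit-bid = €57.
Helix wins 2 unit(s) at €57 each.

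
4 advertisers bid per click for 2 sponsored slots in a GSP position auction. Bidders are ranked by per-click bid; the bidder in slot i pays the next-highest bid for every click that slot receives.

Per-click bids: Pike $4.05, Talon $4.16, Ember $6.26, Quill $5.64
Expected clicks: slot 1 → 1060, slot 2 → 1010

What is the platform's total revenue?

Total revenue: $10180.00

Per-click bids in order: $6.26 (Ember) > $5.64 (Quill) > $4.16 (Talon) > …
Slot 1: Ember pays $5.64 × 1060 = $5978.40
Slot 2: Quill pays $4.16 × 1010 = $4201.60
Total = $10180.00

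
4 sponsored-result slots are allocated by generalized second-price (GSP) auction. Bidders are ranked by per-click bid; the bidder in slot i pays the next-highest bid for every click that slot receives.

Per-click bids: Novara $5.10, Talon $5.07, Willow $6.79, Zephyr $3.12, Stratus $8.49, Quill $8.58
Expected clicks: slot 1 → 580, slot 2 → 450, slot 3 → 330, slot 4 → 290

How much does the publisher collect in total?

Sorting advertisers: $8.58 (Quill) > $8.49 (Stratus) > $6.79 (Willow) > $5.10 (Novara) > $5.07 (Talon) > …
Slot 1: Quill pays $8.49 × 580 = $4924.20
Slot 2: Stratus pays $6.79 × 450 = $3055.50
Slot 3: Willow pays $5.10 × 330 = $1683.00
Slot 4: Novara pays $5.07 × 290 = $1470.30
Total = $11133.00

Total revenue: $11133.00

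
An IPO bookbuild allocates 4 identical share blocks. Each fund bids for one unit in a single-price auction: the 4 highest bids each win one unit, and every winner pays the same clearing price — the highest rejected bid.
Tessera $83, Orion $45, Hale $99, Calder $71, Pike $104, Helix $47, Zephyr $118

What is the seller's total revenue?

Bids ranked high→low: 118 (Zephyr), 104 (Pike), 99 (Hale), 83 (Tessera), 71 (Calder), 47 (Helix), …
Top 4: Zephyr, Pike, Hale, Tessera.
First losing bid is Calder's $71, which sets the uniform price.
Total revenue = 4 × $71 = $284.

Total revenue: $284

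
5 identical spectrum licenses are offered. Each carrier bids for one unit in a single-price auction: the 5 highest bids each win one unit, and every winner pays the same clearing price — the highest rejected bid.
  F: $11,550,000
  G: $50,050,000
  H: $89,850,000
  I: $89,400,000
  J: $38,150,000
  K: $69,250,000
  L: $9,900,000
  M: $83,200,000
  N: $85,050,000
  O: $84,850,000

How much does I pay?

Bids ranked high→low: 89,850,000 (H), 89,400,000 (I), 85,050,000 (N), 84,850,000 (O), 83,200,000 (M), 69,250,000 (K), 50,050,000 (G), …
The 5 highest are H, I, N, O, M.
Highest unsuccessful bid: $69,250,000 → clearing price.
I wins → pays $69,250,000.

I pays $69,250,000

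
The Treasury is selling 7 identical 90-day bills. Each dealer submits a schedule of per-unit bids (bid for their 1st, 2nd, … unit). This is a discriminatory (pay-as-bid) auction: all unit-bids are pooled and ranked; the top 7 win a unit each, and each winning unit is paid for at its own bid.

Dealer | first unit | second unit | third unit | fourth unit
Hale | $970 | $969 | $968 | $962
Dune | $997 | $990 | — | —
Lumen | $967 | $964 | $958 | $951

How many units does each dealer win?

Merging the schedules and taking the best 7: 997 (Dune-1), 990 (Dune-2), 970 (Hale-1), 969 (Hale-2), 968 (Hale-3), 967 (Lumen-1), 964 (Lumen-2)
Next rejected bid: $962 (not a price — pay-as-bid).
Allocation: Dune 2, Hale 3, Lumen 2.

Dune 2, Hale 3, Lumen 2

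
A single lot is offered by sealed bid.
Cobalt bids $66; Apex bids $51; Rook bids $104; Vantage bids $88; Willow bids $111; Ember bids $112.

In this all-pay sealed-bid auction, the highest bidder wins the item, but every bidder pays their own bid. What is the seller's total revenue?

Total revenue: $532

Bids in order: 112 (Ember) > 111 (Willow) > 104 (Rook) > 88 (Vantage) > 66 (Cobalt) > 51 (Apex)
Ember wins with the top bid; all bids are sunk regardless.
Every bidder forfeits their bid regardless of winning.
Revenue = 66 + 51 + 104 + 88 + 111 + 112 = $532.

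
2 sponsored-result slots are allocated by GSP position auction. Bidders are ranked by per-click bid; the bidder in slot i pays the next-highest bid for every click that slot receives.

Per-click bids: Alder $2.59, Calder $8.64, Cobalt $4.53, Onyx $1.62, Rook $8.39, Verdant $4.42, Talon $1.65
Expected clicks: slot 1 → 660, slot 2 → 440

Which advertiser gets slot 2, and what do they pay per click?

Rook; $4.53 per click

Ranked by bid: $8.64 (Calder) > $8.39 (Rook) > $4.53 (Cobalt) > …
Slot 2 goes to the second-ranked bidder, Rook, who pays the next bid down: $4.53/click.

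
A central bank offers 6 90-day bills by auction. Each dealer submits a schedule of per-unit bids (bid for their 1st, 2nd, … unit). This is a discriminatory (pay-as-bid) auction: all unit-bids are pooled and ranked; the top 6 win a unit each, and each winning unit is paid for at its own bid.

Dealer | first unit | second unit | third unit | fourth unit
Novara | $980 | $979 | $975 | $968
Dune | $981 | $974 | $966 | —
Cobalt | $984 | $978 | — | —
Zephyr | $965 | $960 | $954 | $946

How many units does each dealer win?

Merging the schedules and taking the best 6: 984 (Cobalt-1), 981 (Dune-1), 980 (Novara-1), 979 (Novara-2), 978 (Cobalt-2), 975 (Novara-3)
Next rejected bid: $974 (not a price — pay-as-bid).
Allocation: Cobalt 2, Dune 1, Novara 3.

Cobalt 2, Dune 1, Novara 3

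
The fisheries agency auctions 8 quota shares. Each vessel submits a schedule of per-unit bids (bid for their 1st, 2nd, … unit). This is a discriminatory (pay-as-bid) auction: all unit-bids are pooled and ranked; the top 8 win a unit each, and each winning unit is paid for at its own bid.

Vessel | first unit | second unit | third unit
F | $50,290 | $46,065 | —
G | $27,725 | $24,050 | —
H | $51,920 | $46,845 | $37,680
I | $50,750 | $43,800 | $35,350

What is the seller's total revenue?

Pooled unit-bids ranked (top 8): 51,920 (H-1), 50,750 (I-1), 50,290 (F-1), 46,845 (H-2), 46,065 (F-2), 43,800 (I-2), 37,680 (H-3), 35,350 (I-3)
Next rejected bid: $27,725 (not a price — pay-as-bid).
Each winning unit pays its own bid.
Revenue = 51,920 + 50,750 + 50,290 + 46,845 + 46,065 + 43,800 + 37,680 + 35,350 = $362,700.

Total revenue: $362,700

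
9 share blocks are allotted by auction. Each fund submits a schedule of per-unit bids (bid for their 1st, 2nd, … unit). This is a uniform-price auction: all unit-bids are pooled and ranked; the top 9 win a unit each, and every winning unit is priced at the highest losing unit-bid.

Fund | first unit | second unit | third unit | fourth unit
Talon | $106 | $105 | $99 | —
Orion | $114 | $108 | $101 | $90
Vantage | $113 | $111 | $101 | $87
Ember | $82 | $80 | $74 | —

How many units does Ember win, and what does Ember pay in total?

Merging the schedules and taking the best 9: 114 (Orion-1), 113 (Vantage-1), 111 (Vantage-2), 108 (Orion-2), 106 (Talon-1), 105 (Talon-2), 101 (Orion-3), 101 (Vantage-3), 99 (Talon-3)
Highest rejected unit-bid = $90.
Ember wins 0 unit(s) at $90 each.

Ember: 0 units, pays $0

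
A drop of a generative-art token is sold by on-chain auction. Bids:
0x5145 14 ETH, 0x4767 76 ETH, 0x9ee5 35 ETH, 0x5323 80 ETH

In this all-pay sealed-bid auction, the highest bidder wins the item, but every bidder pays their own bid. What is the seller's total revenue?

All-pay sealed-bid auction: the highest bidder wins the item, but every bidder pays their own bid.
Bids in order: 80 (0x5323) > 76 (0x4767) > 35 (0x9ee5) > 14 (0x5145)
0x5323 wins with the top bid; all bids are sunk regardless.
Every bidder forfeits their bid regardless of winning.
Revenue = 14 + 76 + 35 + 80 = 205 ETH.

Total revenue: 205 ETH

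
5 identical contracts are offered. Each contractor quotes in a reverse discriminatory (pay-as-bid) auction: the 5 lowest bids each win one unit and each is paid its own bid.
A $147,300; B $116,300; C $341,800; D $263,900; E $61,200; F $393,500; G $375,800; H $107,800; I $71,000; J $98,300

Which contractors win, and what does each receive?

E $61,200, I $71,000, J $98,300, H $107,800, B $116,300

Ordering the bids: 61,200 (E), 71,000 (I), 98,300 (J), 107,800 (H), 116,300 (B), 147,300 (A), 263,900 (D), …
Lowest 5: E, I, J, H, B.
Each winner is paid its own bid: E $61,200, I $71,000, J $98,300, H $107,800, B $116,300.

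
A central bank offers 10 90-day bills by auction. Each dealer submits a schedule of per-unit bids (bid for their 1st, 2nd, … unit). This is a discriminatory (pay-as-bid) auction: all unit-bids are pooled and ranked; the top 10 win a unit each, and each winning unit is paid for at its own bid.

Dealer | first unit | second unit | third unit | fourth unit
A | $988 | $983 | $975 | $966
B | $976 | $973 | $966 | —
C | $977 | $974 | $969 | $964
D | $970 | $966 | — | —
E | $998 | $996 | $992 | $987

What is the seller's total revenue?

Merging the schedules and taking the best 10: 998 (E-1), 996 (E-2), 992 (E-3), 988 (A-1), 987 (E-4), 983 (A-2), 977 (C-1), 976 (B-1), 975 (A-3), 974 (C-2)
Next rejected bid: $973 (not a price — pay-as-bid).
Each winning unit pays its own bid.
Revenue = 998 + 996 + 992 + 988 + 987 + 983 + 977 + 976 + 975 + 974 = $9,846.

Total revenue: $9,846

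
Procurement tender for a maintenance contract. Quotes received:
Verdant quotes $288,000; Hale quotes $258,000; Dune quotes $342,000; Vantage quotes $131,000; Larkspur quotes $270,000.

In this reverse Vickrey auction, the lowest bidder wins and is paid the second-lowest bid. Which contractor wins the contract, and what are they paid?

Bids ranked: 131,000 (Vantage) < 258,000 (Hale) < 270,000 (Larkspur) < 288,000 (Verdant) < 342,000 (Dune)
Vantage is lowest; is paid the second-lowest bid, $258,000.

Vantage is paid $258,000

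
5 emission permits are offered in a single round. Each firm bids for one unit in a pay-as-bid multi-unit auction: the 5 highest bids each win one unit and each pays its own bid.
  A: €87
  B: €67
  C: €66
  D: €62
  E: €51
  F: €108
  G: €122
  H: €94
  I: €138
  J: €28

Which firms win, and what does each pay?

I €138, G €122, F €108, H €94, A €87

Sorting: 138 (I), 122 (G), 108 (F), 94 (H), 87 (A), 67 (B), 66 (C), …
Winners (5 units): I, G, F, H, A.
Each winner pays its own bid: I €138, G €122, F €108, H €94, A €87.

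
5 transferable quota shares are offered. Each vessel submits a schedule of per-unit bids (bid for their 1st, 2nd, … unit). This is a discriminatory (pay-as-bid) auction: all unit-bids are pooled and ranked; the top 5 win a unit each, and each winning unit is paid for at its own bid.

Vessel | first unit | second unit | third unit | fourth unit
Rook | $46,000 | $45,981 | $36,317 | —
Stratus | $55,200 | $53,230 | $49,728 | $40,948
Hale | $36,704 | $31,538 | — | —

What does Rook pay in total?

All unit-bids, highest first — top 5: 55,200 (Stratus-1), 53,230 (Stratus-2), 49,728 (Stratus-3), 46,000 (Rook-1), 45,981 (Rook-2)
Next rejected bid: $40,948 (not a price — pay-as-bid).
Rook's winning unit-bids: 46,000 + 45,981 = $91,981.

Rook pays $91,981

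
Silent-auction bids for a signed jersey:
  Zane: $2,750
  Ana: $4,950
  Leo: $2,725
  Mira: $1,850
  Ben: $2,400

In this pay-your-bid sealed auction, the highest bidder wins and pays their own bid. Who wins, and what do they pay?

Ana pays $4,950

Bids ranked: 4,950 (Ana) > 2,750 (Zane) > 2,725 (Leo) > 2,400 (Ben) > 1,850 (Mira)
Ana is highest → pays own bid, $4,950.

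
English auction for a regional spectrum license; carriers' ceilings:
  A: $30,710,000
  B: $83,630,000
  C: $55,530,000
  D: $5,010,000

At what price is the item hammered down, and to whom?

B wins at $55,530,000

Ascending (English) auction: the price rises until one bidder remains; the winner pays the price at which the last rival dropped out.
Sorting limits: 83,630,000 (B) > 55,530,000 (C) > 30,710,000 (A) > 5,010,000 (D)
Once the price passes $55,530,000, only B is left; the hammer falls at C's limit of $55,530,000.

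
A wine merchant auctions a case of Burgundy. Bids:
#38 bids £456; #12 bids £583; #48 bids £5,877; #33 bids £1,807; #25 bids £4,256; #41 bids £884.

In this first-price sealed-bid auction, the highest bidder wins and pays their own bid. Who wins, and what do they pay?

#48 pays £5,877

Sorting bids: 5,877 (#48) > 4,256 (#25) > 1,807 (#33) > 884 (#41) > 583 (#12) > 456 (#38)
#48 has the highest bid and pays exactly that: £5,877.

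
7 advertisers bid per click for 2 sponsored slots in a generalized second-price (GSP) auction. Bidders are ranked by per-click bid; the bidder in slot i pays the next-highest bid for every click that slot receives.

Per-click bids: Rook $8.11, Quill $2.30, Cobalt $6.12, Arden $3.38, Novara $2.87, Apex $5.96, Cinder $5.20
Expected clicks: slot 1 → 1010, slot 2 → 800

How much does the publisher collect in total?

Total revenue: $10949.20

Ranked by bid: $8.11 (Rook) > $6.12 (Cobalt) > $5.96 (Apex) > …
Slot 1: Rook pays $6.12 × 1010 = $6181.20
Slot 2: Cobalt pays $5.96 × 800 = $4768.00
Total = $10949.20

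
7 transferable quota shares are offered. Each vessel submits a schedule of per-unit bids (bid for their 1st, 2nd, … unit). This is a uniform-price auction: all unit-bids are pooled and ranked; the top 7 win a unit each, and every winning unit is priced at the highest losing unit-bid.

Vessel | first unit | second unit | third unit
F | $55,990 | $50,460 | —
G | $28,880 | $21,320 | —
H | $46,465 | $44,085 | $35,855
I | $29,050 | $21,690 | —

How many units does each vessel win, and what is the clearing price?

F 2, G 1, H 3, I 1; clearing price $21,690

Pooled unit-bids ranked (top 7): 55,990 (F-1), 50,460 (F-2), 46,465 (H-1), 44,085 (H-2), 35,855 (H-3), 29,050 (I-1), 28,880 (G-1)
Highest rejected unit-bid = $21,690.
Allocation: F 2, G 1, H 3, I 1.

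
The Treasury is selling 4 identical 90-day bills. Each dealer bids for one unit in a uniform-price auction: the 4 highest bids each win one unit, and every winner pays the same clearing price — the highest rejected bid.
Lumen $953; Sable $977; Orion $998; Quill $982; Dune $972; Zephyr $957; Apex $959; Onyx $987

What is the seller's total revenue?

Sorting: 998 (Orion), 987 (Onyx), 982 (Quill), 977 (Sable), 972 (Dune), 959 (Apex), …
Winners (4 units): Orion, Onyx, Quill, Sable.
First losing bid is Dune's $972, which sets the uniform price.
Total revenue = 4 × $972 = $3,888.

Total revenue: $3,888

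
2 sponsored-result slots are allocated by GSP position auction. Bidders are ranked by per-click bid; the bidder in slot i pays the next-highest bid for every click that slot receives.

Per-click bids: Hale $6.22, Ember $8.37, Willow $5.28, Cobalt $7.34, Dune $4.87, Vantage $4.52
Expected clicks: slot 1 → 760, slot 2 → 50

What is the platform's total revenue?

Per-click bids in order: $8.37 (Ember) > $7.34 (Cobalt) > $6.22 (Hale) > …
Slot 1: Ember pays $7.34 × 760 = $5578.40
Slot 2: Cobalt pays $6.22 × 50 = $311.00
Total = $5889.40

Total revenue: $5889.40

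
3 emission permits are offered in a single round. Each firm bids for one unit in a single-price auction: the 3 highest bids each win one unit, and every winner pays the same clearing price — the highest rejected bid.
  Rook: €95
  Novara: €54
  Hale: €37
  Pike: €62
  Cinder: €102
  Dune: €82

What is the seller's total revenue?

Sorting: 102 (Cinder), 95 (Rook), 82 (Dune), 62 (Pike), 54 (Novara), …
Winners (3 units): Cinder, Rook, Dune.
Clearing price = highest rejected bid = €62.
Total revenue = 3 × €62 = €186.

Total revenue: €186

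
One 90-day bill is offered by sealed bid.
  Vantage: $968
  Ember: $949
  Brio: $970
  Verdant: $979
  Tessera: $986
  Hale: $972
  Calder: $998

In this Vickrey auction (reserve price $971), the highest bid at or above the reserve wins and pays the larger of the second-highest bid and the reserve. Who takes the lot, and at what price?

Bids in order: 998 (Calder) > 986 (Tessera) > 979 (Verdant) > 972 (Hale) > 970 (Brio) > 968 (Vantage) > …
Highest eligible bid: Calder at $998.
max(second-highest $986, reserve $971) = $986; the reserve does not bind.

Calder pays $986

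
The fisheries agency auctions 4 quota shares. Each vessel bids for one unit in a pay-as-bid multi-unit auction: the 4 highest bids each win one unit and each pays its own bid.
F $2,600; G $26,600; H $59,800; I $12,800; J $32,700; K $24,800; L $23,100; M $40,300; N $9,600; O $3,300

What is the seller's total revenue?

Total revenue: $159,400

Ordering the bids: 59,800 (H), 40,300 (M), 32,700 (J), 26,600 (G), 24,800 (K), 23,100 (L), …
Top 4: H, M, J, G.
Total revenue = 59,800 + 40,300 + 32,700 + 26,600 = $159,400.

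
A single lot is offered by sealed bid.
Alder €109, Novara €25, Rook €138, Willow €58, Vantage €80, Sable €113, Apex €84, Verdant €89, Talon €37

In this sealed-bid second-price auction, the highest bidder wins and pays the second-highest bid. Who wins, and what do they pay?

Rook pays €113

Bids in order: 138 (Rook) > 113 (Sable) > 109 (Alder) > 89 (Verdant) > 84 (Apex) > 80 (Vantage) > …
Second-price: Rook pays Sable's bid of €113.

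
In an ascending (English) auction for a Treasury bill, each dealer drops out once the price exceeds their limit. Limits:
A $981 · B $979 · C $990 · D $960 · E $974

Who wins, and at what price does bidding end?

Sorting limits: 990 (C) > 981 (A) > 979 (B) > 974 (E) > 960 (D)
A is the last rival to drop out, at $981; C remains and wins at that price.

C wins at $981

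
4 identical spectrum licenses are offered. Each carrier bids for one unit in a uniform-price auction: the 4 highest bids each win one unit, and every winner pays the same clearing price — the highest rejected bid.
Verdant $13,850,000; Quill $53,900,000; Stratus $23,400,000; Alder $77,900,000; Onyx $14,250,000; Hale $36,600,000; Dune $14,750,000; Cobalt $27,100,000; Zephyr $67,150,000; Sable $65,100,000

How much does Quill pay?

Quill pays $36,600,000

Sorting: 77,900,000 (Alder), 67,150,000 (Zephyr), 65,100,000 (Sable), 53,900,000 (Quill), 36,600,000 (Hale), 27,100,000 (Cobalt), …
The 4 highest are Alder, Zephyr, Sable, Quill.
Highest unsuccessful bid: $36,600,000 → clearing price.
Quill wins → pays $36,600,000.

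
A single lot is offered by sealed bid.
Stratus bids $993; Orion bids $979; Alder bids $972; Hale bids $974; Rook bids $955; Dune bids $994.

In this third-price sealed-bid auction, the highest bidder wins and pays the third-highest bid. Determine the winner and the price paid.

Dune pays $979

Bids in order: 994 (Dune) > 993 (Stratus) > 979 (Orion) > 974 (Hale) > 972 (Alder) > 955 (Rook)
Dune is highest; pays the third-highest bid, $979.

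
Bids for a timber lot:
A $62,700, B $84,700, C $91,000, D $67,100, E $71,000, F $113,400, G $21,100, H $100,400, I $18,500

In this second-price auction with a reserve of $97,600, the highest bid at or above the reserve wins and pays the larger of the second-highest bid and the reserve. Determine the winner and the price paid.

Sorting bids: 113,400 (F) > 100,400 (H) > 91,000 (C) > 84,700 (B) > 71,000 (E) > 67,100 (D) > …
Highest eligible bid: F at $113,400.
max(second-highest $100,400, reserve $97,600) = $100,400; the reserve does not bind.

F pays $100,400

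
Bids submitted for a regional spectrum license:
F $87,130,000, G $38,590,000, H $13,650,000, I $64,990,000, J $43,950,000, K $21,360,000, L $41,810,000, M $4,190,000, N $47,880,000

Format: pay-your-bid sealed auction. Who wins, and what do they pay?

F pays $87,130,000

Bids ranked: 87,130,000 (F) > 64,990,000 (I) > 47,880,000 (N) > 43,950,000 (J) > 41,810,000 (L) > 38,590,000 (G) > …
F is highest → pays own bid, $87,130,000.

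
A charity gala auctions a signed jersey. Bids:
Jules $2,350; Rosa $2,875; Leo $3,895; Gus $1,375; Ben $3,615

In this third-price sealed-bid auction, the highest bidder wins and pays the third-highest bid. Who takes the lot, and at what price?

Leo pays $2,875

Third-price sealed-bid auction: the highest bidder wins and pays the third-highest bid.
Sorting bids: 3,895 (Leo) > 3,615 (Ben) > 2,875 (Rosa) > 2,350 (Jules) > 1,375 (Gus)
Leo is highest; pays the third-highest bid, $2,875.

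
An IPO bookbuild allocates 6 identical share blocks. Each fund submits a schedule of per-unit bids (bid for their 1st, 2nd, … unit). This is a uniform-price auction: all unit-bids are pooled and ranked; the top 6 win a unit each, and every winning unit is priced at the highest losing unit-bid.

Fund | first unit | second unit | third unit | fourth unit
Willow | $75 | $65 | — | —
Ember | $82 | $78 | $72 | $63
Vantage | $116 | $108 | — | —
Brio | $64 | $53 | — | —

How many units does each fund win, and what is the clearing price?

Ember 3, Vantage 2, Willow 1; clearing price $65

Pooled unit-bids ranked (top 6): 116 (Vantage-1), 108 (Vantage-2), 82 (Ember-1), 78 (Ember-2), 75 (Willow-1), 72 (Ember-3)
The (k+1)-th unit-bid is $65.
Allocation: Ember 3, Vantage 2, Willow 1.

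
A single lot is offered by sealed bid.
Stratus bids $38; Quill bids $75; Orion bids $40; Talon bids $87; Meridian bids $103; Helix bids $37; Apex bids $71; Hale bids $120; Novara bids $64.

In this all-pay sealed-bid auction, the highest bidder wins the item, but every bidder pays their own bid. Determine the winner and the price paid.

Hale pays $120

Rule: the highest bidder wins the item, but every bidder pays their own bid.
Bids in order: 120 (Hale) > 103 (Meridian) > 87 (Talon) > 75 (Quill) > 71 (Apex) > 64 (Novara) > …
Hale is highest and takes the item; every bidder forfeits their bid.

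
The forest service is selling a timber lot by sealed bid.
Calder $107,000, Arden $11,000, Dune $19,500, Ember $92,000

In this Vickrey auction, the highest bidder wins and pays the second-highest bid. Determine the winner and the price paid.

Calder pays $92,000

Bids ranked: 107,000 (Calder) > 92,000 (Ember) > 19,500 (Dune) > 11,000 (Arden)
Second-price: Calder pays Ember's bid of $92,000.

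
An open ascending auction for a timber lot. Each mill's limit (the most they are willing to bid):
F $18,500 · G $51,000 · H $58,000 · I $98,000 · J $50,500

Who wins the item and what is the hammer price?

Limits ranked: 98,000 (I) > 58,000 (H) > 51,000 (G) > 50,500 (J) > 18,500 (F)
Once the price passes $58,000, only I is left; the hammer falls at H's limit of $58,000.

I wins at $58,000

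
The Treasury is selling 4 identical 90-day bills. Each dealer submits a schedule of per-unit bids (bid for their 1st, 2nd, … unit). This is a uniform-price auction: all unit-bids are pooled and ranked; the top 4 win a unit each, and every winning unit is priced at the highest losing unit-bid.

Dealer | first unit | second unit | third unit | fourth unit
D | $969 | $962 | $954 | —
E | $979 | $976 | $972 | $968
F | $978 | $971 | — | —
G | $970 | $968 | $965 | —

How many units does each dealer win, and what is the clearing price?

E 3, F 1; clearing price $971

All unit-bids, highest first — top 4: 979 (E-1), 978 (F-1), 976 (E-2), 972 (E-3)
First bid not allocated: $971.
Allocation: E 3, F 1.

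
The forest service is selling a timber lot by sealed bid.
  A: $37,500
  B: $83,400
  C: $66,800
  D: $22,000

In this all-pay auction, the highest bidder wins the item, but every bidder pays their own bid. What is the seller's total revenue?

Total revenue: $209,700

Bids in order: 83,400 (B) > 66,800 (C) > 37,500 (A) > 22,000 (D)
B wins with the top bid; all bids are sunk regardless.
Every bidder forfeits their bid regardless of winning.
Revenue = 37,500 + 83,400 + 66,800 + 22,000 = $209,700.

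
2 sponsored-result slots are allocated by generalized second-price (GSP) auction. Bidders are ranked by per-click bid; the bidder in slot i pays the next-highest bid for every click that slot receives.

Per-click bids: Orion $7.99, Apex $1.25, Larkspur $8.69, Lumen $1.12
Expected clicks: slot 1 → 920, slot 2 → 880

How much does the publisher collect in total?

Total revenue: $8450.80

Per-click bids in order: $8.69 (Larkspur) > $7.99 (Orion) > $1.25 (Apex) > …
Slot 1: Larkspur pays $7.99 × 920 = $7350.80
Slot 2: Orion pays $1.25 × 880 = $1100.00
Total = $8450.80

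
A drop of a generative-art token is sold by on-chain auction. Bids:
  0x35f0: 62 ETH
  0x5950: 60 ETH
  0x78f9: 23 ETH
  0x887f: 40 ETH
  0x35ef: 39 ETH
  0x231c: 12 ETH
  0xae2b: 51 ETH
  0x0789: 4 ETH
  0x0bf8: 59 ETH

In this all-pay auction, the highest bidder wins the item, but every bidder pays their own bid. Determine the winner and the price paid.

0x35f0 pays 62 ETH

Bids ranked: 62 (0x35f0) > 60 (0x5950) > 59 (0x0bf8) > 51 (0xae2b) > 40 (0x887f) > 39 (0x35ef) > …
0x35f0 wins with the top bid; all bids are sunk regardless.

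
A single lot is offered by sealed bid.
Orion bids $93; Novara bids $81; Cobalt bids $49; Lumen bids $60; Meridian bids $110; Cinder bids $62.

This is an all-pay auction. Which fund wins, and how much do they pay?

Rule: the highest bidder wins the item, but every bidder pays their own bid.
Sorting bids: 110 (Meridian) > 93 (Orion) > 81 (Novara) > 62 (Cinder) > 60 (Lumen) > 49 (Cobalt)
Meridian is highest and takes the item; every bidder forfeits their bid.

Meridian pays $110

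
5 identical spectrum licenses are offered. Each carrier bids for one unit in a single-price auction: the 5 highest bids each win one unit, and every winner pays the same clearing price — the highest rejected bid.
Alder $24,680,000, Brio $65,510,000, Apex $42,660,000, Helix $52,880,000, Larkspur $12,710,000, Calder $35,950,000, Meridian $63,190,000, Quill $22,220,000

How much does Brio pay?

Brio pays $24,680,000

Bids ranked high→low: 65,510,000 (Brio), 63,190,000 (Meridian), 52,880,000 (Helix), 42,660,000 (Apex), 35,950,000 (Calder), 24,680,000 (Alder), 22,220,000 (Quill), …
Winners (5 units): Brio, Meridian, Helix, Apex, Calder.
Highest unsuccessful bid: $24,680,000 → clearing price.
Brio wins → pays $24,680,000.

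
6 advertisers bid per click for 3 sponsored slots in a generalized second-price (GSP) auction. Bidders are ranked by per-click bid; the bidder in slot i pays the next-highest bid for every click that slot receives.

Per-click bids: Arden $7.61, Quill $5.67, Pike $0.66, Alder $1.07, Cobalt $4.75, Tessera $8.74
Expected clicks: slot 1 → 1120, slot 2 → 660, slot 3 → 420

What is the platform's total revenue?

Total revenue: $14260.40

Ranked by bid: $8.74 (Tessera) > $7.61 (Arden) > $5.67 (Quill) > $4.75 (Cobalt) > …
Slot 1: Tessera pays $7.61 × 1120 = $8523.20
Slot 2: Arden pays $5.67 × 660 = $3742.20
Slot 3: Quill pays $4.75 × 420 = $1995.00
Total = $14260.40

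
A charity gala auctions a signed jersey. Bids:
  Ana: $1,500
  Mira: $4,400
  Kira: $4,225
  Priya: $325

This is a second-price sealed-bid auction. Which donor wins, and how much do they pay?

Rule: the highest bidder wins and pays the second-highest bid.
Bids ranked: 4,400 (Mira) > 4,225 (Kira) > 1,500 (Ana) > 325 (Priya)
Mira is highest; pays the second-highest bid, $4,225.

Mira pays $4,225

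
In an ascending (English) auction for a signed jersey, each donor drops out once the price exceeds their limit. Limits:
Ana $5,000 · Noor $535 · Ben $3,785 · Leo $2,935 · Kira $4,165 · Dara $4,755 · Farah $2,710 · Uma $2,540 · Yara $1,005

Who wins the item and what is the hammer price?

Ana wins at $4,755

Limits in order: 5,000 (Ana) > 4,755 (Dara) > 4,165 (Kira) > 3,785 (Ben) > 2,935 (Leo) > 2,710 (Farah) > …
Once the price passes $4,755, only Ana is left; the hammer falls at Dara's limit of $4,755.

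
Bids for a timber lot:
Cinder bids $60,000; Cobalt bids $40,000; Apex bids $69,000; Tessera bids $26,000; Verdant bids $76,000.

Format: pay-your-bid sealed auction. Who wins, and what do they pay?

Pay-your-bid sealed auction: the highest bidder wins and pays their own bid.
Bids in order: 76,000 (Verdant) > 69,000 (Apex) > 60,000 (Cinder) > 40,000 (Cobalt) > 26,000 (Tessera)
Verdant is highest → pays own bid, $76,000.

Verdant pays $76,000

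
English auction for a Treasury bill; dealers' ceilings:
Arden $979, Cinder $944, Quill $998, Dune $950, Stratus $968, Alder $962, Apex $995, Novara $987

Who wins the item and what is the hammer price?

Ascending (English) auction: the price rises until one bidder remains; the winner pays the price at which the last rival dropped out.
Sorting limits: 998 (Quill) > 995 (Apex) > 987 (Novara) > 979 (Arden) > 968 (Stratus) > 962 (Alder) > …
Apex is the last rival to drop out, at $995; Quill remains and wins at that price.

Quill wins at $995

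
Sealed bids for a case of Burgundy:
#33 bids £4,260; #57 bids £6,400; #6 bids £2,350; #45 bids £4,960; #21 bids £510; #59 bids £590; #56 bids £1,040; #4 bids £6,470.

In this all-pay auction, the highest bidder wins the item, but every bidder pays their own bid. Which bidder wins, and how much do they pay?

#4 pays £6,470

Bids in order: 6,470 (#4) > 6,400 (#57) > 4,960 (#45) > 4,260 (#33) > 2,350 (#6) > 1,040 (#56) > …
#4 wins with the top bid; all bids are sunk regardless.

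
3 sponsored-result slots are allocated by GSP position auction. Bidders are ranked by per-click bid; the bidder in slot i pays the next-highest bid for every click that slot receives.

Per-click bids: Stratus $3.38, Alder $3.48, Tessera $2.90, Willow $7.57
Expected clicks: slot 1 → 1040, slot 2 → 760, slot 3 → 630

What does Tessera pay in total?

Tessera pays $0.00

Per-click bids in order: $7.57 (Willow) > $3.48 (Alder) > $3.38 (Stratus) > $2.90 (Tessera)
Tessera ranks below slot 3 → no slot, pays nothing.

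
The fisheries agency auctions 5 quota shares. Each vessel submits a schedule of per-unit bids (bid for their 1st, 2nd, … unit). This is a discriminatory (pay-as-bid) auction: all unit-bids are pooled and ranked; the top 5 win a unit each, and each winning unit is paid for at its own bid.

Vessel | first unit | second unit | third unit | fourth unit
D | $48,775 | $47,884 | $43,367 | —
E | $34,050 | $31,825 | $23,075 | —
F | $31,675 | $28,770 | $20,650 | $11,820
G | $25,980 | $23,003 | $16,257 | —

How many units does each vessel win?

Pooled unit-bids ranked (top 5): 48,775 (D-1), 47,884 (D-2), 43,367 (D-3), 34,050 (E-1), 31,825 (E-2)
Next rejected bid: $31,675 (not a price — pay-as-bid).
Allocation: D 3, E 2.

D 3, E 2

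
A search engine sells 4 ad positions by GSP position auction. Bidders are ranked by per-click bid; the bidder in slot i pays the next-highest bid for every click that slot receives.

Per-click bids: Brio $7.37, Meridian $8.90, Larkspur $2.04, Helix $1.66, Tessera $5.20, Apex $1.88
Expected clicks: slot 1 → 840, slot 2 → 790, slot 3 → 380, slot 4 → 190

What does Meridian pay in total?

Ranked by bid: $8.90 (Meridian) > $7.37 (Brio) > $5.20 (Tessera) > $2.04 (Larkspur) > $1.88 (Apex) > …
Meridian holds slot 1 → pays next bid $7.37 × 840 clicks = $6190.80.

Meridian pays $6190.80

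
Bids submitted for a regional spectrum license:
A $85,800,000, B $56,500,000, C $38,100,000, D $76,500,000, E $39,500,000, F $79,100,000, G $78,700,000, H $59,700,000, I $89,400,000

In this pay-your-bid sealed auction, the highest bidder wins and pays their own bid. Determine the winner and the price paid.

Bids ranked: 89,400,000 (I) > 85,800,000 (A) > 79,100,000 (F) > 78,700,000 (G) > 76,500,000 (D) > 59,700,000 (H) > …
I is highest → pays own bid, $89,400,000.

I pays $89,400,000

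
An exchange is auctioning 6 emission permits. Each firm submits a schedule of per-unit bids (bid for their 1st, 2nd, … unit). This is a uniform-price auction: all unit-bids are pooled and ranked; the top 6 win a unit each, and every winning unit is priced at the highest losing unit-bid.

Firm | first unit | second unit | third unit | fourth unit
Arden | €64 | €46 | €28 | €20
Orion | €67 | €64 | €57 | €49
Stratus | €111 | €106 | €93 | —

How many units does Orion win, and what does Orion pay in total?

Merging the schedules and taking the best 6: 111 (Stratus-1), 106 (Stratus-2), 93 (Stratus-3), 67 (Orion-1), 64 (Arden-1), 64 (Orion-2)
First bid not allocated: €57.
Orion wins 2 unit(s) at €57 each.

Orion: 2 units, pays €114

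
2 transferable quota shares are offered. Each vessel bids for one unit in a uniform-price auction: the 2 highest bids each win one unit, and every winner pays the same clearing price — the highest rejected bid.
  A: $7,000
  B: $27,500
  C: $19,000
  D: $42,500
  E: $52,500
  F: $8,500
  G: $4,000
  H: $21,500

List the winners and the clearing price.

E, D; each pays $27,500

Sorting: 52,500 (E), 42,500 (D), 27,500 (B), 21,500 (H), …
The 2 highest are E, D.
First losing bid is B's $27,500, which sets the uniform price.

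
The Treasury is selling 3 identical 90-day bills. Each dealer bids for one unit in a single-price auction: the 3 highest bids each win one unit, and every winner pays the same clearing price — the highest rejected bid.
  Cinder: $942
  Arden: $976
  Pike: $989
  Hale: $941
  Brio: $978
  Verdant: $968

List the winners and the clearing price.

Pike, Brio, Arden; each pays $968

Sorting: 989 (Pike), 978 (Brio), 976 (Arden), 968 (Verdant), 942 (Cinder), …
Top 3: Pike, Brio, Arden.
Clearing price = highest rejected bid = $968.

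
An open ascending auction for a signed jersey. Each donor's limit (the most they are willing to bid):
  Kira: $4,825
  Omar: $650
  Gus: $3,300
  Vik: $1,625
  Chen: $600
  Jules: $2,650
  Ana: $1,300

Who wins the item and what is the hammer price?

Rule: the price rises until one bidder remains; the winner pays the price at which the last rival dropped out.
Sorting limits: 4,825 (Kira) > 3,300 (Gus) > 2,650 (Jules) > 1,625 (Vik) > 1,300 (Ana) > 650 (Omar) > …
Once the price passes $3,300, only Kira is left; the hammer falls at Gus's limit of $3,300.

Kira wins at $3,300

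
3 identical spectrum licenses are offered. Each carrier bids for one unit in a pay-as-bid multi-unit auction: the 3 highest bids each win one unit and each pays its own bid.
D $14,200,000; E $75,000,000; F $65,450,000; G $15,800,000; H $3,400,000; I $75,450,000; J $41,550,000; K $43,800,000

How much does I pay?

I pays $75,450,000

Bids ranked high→low: 75,450,000 (I), 75,000,000 (E), 65,450,000 (F), 43,800,000 (K), 41,550,000 (J), …
The 3 highest are I, E, F.
I wins → own bid $75,450,000.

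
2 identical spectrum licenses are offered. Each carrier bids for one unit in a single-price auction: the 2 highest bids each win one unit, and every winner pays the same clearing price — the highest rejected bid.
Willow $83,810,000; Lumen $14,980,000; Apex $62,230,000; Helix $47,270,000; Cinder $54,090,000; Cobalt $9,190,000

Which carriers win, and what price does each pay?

Willow, Apex; each pays $54,090,000

Ordering the bids: 83,810,000 (Willow), 62,230,000 (Apex), 54,090,000 (Cinder), 47,270,000 (Helix), …
Winners (2 units): Willow, Apex.
Highest unsuccessful bid: $54,090,000 → clearing price.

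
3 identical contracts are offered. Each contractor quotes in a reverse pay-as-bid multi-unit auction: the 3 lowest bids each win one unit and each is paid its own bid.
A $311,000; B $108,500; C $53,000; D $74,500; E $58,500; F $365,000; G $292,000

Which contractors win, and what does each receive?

Bids ranked low→high: 53,000 (C), 58,500 (E), 74,500 (D), 108,500 (B), 292,000 (G), …
Lowest 3: C, E, D.
Each winner is paid its own bid: C $53,000, E $58,500, D $74,500.

C $53,000, E $58,500, D $74,500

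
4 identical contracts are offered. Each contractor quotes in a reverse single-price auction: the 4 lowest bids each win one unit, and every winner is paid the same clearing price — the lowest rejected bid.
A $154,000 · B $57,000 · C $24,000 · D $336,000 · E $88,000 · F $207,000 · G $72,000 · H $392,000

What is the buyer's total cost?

Sorting: 24,000 (C), 57,000 (B), 72,000 (G), 88,000 (E), 154,000 (A), 207,000 (F), …
Lowest 4: C, B, G, E.
Clearing price = lowest rejected bid = $154,000.
Total cost = 4 × $154,000 = $616,000.

Total cost: $616,000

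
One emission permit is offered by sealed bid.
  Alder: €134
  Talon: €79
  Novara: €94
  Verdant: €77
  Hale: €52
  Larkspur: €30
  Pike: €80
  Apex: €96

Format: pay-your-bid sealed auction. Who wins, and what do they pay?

Alder pays €134

Rule: the highest bidder wins and pays their own bid.
Bids in order: 134 (Alder) > 96 (Apex) > 94 (Novara) > 80 (Pike) > 79 (Talon) > 77 (Verdant) > …
First-price: Alder pays what they bid, €134.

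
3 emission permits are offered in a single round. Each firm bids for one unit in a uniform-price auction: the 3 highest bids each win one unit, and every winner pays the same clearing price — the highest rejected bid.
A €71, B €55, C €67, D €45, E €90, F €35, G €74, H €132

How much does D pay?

Ordering the bids: 132 (H), 90 (E), 74 (G), 71 (A), 67 (C), …
The 3 highest are H, E, G.
Highest unsuccessful bid: €71 → clearing price.
D does not win → pays €0.

D pays €0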